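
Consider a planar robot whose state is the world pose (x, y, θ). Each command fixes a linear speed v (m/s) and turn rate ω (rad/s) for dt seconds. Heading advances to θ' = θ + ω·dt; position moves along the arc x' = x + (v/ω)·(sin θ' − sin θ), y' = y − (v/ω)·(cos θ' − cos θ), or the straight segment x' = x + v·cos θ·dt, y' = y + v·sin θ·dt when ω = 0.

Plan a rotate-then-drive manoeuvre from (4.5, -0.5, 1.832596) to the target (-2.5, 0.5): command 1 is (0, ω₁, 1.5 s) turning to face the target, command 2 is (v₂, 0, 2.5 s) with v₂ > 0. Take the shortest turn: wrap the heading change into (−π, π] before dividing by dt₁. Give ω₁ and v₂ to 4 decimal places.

heading to target = atan2(0.5−-0.5, -2.5−4.5) = 2.9997
Δθ = wrap(2.9997 − 1.8326) = 1.1671; ω₁ = Δθ/dt₁ = 0.7781
distance = √((-2.5−4.5)² + (0.5−-0.5)²) = 7.0711; v₂ = distance/dt₂ = 2.8284

ω₁ = 0.7781, v₂ = 2.8284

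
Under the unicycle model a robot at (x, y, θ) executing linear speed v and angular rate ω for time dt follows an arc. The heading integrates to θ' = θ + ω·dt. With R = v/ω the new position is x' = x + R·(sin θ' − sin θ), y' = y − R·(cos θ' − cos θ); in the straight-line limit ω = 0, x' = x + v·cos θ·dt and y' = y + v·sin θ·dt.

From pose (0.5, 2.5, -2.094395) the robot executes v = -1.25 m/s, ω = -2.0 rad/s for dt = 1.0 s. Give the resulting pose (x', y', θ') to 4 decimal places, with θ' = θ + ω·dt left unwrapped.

θ' = -2.0944 + -2.0·1.0 = -4.0944
R = v/ω = -1.25/-2.0 = 0.6250
x' = 0.5 + 0.6250·(sin -4.0944 − sin -2.0944) = 1.5507
y' = 2.5 − 0.6250·(cos -4.0944 − cos -2.0944) = 2.5496

(1.5507, 2.5496, -4.0944)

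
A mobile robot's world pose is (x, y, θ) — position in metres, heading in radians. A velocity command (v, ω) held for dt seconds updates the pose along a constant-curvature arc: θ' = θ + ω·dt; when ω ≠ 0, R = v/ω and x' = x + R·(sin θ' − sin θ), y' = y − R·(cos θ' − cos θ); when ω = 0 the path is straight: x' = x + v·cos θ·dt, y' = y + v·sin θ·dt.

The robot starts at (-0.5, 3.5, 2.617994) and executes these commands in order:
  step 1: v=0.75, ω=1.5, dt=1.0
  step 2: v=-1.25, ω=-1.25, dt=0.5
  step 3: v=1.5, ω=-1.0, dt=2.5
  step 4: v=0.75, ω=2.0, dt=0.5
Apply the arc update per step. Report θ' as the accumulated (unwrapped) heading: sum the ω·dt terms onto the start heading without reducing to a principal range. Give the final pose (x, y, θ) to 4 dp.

(-2.4248, 6.3120, 1.9930)

step 1: θ'=4.1180 (R=0.5000) → pose (-1.1642, 3.3470, 4.1180)
step 2: θ'=3.4930 (R=1.0000) → pose (-0.6800, 3.7259, 3.4930)
step 3: θ'=0.9930 (R=-1.5000) → pose (-2.4528, 5.9535, 0.9930)
step 4: θ'=1.9930 (R=0.3750) → pose (-2.4248, 6.3120, 1.9930)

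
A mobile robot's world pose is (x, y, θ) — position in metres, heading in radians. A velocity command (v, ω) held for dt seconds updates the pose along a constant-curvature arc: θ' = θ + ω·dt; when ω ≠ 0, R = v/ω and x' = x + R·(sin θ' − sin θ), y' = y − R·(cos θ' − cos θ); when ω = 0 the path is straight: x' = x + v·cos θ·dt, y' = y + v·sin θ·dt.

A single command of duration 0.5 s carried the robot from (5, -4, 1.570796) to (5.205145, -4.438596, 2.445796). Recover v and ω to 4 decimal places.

Δθ = 2.445796 − 1.570796 = 0.875000
ω = Δθ/dt = 0.875000/0.5 = 1.7500
R = −Δy/(cos θ' − cos θ) = -0.5714
v = R·ω = -0.5714·1.7500 = -1.0000

v = -1.0000, ω = 1.7500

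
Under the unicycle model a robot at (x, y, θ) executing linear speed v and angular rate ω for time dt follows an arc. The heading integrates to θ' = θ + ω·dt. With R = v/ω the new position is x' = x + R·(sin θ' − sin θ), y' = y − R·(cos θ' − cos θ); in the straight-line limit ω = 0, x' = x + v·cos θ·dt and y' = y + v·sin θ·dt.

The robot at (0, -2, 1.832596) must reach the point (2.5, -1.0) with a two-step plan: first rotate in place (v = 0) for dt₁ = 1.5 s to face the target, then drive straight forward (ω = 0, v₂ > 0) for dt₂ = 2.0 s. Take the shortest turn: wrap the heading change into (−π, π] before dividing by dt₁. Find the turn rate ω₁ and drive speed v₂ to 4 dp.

ω₁ = -0.9681, v₂ = 1.3463

heading to target = atan2(-1−-2, 2.5−0) = 0.3805
Δθ = wrap(0.3805 − 1.8326) = -1.4521; ω₁ = Δθ/dt₁ = -0.9681
distance = √((2.5−0)² + (-1−-2)²) = 2.6926; v₂ = distance/dt₂ = 1.3463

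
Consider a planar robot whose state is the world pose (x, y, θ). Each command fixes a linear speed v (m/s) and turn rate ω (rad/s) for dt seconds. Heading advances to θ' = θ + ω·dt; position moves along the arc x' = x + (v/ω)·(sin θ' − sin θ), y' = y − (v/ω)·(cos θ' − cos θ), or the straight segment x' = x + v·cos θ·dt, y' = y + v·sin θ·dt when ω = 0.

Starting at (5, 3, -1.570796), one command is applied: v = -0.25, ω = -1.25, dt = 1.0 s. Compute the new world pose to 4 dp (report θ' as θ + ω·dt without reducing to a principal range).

θ' = -1.5708 + -1.25·1.0 = -2.8208
R = v/ω = -0.25/-1.25 = 0.2000
x' = 5 + 0.2000·(sin -2.8208 − sin -1.5708) = 5.1369
y' = 3 − 0.2000·(cos -2.8208 − cos -1.5708) = 3.1898

(5.1369, 3.1898, -2.8208)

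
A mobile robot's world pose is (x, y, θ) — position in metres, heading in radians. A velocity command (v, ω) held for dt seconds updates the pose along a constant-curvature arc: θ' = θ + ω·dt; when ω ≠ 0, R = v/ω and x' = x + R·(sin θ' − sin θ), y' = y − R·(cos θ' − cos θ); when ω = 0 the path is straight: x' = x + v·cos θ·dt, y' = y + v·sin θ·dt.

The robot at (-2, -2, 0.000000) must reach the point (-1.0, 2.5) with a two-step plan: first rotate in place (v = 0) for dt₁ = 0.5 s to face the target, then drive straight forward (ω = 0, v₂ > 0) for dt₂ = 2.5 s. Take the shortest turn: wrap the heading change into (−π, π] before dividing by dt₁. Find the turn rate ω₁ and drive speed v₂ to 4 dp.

ω₁ = 2.7043, v₂ = 1.8439

heading to target = atan2(2.5−-2, -1−-2) = 1.3521
Δθ = wrap(1.3521 − 0.0000) = 1.3521; ω₁ = Δθ/dt₁ = 2.7043
distance = √((-1−-2)² + (2.5−-2)²) = 4.6098; v₂ = distance/dt₂ = 1.8439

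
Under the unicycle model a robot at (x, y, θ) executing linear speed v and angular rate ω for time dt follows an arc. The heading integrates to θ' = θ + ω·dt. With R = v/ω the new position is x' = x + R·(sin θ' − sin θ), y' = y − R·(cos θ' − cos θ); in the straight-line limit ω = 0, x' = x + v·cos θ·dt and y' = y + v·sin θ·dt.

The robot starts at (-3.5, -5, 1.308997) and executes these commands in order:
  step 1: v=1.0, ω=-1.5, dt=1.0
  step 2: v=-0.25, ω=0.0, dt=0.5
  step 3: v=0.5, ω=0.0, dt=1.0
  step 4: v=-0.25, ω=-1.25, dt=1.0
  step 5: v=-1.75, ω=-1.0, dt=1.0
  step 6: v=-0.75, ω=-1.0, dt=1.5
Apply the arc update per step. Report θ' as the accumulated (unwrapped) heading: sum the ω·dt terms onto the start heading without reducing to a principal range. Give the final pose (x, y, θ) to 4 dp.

step 1: θ'=-0.1910 (R=-0.6667) → pose (-2.7295, -4.5180, -0.1910)
step 2: θ'=-0.1910 (straight) → pose (-2.8522, -4.4943, -0.1910)
step 3: θ'=-0.1910 (straight) → pose (-2.3613, -4.5892, -0.1910)
step 4: θ'=-1.4410 (R=0.2000) → pose (-2.5217, -4.4187, -1.4410)
step 5: θ'=-2.4410 (R=1.7500) → pose (-1.9145, -2.8544, -2.4410)
step 6: θ'=-3.9410 (R=0.7500) → pose (-0.8933, -2.9049, -3.9410)

(-0.8933, -2.9049, -3.9410)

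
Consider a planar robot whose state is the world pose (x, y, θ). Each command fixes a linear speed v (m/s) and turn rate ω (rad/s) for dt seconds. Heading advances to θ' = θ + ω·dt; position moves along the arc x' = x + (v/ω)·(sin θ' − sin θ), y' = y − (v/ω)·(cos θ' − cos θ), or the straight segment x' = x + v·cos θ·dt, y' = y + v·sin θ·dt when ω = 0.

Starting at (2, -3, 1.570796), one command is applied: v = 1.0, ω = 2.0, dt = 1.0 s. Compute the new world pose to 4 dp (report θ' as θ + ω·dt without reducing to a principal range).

(1.2919, -2.5454, 3.5708)

θ' = 1.5708 + 2.0·1.0 = 3.5708
R = v/ω = 1.0/2.0 = 0.5000
x' = 2 + 0.5000·(sin 3.5708 − sin 1.5708) = 1.2919
y' = -3 − 0.5000·(cos 3.5708 − cos 1.5708) = -2.5454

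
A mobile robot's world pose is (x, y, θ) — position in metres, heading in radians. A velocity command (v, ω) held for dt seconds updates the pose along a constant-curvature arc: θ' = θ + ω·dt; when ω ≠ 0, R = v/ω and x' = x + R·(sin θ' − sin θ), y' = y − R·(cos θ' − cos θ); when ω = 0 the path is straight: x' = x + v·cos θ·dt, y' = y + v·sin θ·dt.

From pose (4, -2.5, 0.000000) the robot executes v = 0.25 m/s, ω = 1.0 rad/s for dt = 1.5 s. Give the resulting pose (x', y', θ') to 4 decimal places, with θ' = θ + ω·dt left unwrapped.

θ' = 0.0000 + 1.0·1.5 = 1.5000
R = v/ω = 0.25/1.0 = 0.2500
x' = 4 + 0.2500·(sin 1.5000 − sin 0.0000) = 4.2494
y' = -2.5 − 0.2500·(cos 1.5000 − cos 0.0000) = -2.2677

(4.2494, -2.2677, 1.5000)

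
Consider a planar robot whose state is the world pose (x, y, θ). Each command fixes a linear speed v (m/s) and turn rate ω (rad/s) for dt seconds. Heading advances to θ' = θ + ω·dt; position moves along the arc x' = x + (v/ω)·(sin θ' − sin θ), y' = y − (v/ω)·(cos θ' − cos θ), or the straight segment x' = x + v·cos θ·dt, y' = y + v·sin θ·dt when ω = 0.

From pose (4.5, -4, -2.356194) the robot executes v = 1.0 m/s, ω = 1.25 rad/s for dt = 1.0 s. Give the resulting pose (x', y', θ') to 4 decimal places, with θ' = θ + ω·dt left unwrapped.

(4.3505, -4.9241, -1.1062)

θ' = -2.3562 + 1.25·1.0 = -1.1062
R = v/ω = 1.0/1.25 = 0.8000
x' = 4.5 + 0.8000·(sin -1.1062 − sin -2.3562) = 4.3505
y' = -4 − 0.8000·(cos -1.1062 − cos -2.3562) = -4.9241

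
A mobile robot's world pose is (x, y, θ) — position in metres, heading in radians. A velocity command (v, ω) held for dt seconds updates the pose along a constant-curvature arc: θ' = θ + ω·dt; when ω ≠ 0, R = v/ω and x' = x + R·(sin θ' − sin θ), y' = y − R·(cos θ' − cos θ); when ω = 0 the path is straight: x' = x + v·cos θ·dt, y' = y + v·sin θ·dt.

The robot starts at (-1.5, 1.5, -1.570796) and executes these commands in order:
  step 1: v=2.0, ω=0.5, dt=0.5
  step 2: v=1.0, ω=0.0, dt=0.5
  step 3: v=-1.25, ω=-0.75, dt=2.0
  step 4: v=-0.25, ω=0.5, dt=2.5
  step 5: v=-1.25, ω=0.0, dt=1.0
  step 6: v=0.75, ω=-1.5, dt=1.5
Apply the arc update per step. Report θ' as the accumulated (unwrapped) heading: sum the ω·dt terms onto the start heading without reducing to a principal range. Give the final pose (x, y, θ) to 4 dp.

(-0.6344, 3.3554, -3.8208)

step 1: θ'=-1.3208 (R=4.0000) → pose (-1.3756, 0.5104, -1.3208)
step 2: θ'=-1.3208 (straight) → pose (-1.2519, 0.0259, -1.3208)
step 3: θ'=-2.8208 (R=1.6667) → pose (-0.1626, 2.0199, -2.8208)
step 4: θ'=-1.5708 (R=-0.5000) → pose (0.1797, 2.4944, -1.5708)
step 5: θ'=-1.5708 (straight) → pose (0.1797, 3.7444, -1.5708)
step 6: θ'=-3.8208 (R=-0.5000) → pose (-0.6344, 3.3554, -3.8208)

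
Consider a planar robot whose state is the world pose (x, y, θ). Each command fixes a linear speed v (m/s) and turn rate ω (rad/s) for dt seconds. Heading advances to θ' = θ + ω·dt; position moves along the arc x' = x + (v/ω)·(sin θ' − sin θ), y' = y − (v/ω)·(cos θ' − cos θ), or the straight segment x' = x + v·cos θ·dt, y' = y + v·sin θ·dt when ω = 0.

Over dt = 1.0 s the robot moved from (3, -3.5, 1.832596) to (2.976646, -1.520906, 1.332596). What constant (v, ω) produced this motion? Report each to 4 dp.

Δθ = 1.332596 − 1.832596 = -0.500000
ω = Δθ/dt = -0.500000/1.0 = -0.5000
R = −Δy/(cos θ' − cos θ) = -4.0000
v = R·ω = -4.0000·-0.5000 = 2.0000

v = 2.0000, ω = -0.5000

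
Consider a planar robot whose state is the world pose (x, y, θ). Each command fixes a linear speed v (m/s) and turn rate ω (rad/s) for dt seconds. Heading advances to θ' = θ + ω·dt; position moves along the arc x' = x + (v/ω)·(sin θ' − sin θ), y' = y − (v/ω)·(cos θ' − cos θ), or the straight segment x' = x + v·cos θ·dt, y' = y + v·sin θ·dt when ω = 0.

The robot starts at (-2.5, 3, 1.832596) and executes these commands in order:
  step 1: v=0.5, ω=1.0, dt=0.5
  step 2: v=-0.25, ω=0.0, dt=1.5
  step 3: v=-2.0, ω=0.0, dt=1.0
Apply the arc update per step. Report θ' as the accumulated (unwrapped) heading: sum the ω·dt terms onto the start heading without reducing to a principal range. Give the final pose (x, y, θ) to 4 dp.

(-0.9819, 1.4972, 2.3326)

step 1: θ'=2.3326 (R=0.5000) → pose (-2.6212, 3.2157, 2.3326)
step 2: θ'=2.3326 (straight) → pose (-2.3623, 2.9444, 2.3326)
step 3: θ'=2.3326 (straight) → pose (-0.9819, 1.4972, 2.3326)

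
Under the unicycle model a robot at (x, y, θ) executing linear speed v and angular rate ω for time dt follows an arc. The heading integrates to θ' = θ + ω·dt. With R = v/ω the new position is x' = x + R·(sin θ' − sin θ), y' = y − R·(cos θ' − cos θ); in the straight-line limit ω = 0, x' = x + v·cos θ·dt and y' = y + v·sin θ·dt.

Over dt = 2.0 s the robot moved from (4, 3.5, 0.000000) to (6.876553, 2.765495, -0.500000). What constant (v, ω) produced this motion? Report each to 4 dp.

v = 1.5000, ω = -0.2500

Δθ = -0.500000 − 0.000000 = -0.500000
ω = Δθ/dt = -0.500000/2.0 = -0.2500
R = Δx/(sin θ' − sin θ) = -6.0000
v = R·ω = -6.0000·-0.2500 = 1.5000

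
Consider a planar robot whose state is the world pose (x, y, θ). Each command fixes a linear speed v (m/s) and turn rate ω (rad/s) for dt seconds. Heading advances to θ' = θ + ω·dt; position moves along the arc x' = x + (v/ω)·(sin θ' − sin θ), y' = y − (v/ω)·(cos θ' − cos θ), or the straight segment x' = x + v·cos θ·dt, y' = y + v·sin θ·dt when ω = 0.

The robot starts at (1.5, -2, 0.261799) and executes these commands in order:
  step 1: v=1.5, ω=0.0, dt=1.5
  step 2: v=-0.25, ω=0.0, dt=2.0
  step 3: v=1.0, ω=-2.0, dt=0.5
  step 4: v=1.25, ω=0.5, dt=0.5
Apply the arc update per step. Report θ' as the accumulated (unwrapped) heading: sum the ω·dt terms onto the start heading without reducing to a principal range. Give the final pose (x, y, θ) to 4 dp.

(4.1661, -2.0189, -0.4882)

step 1: θ'=0.2618 (straight) → pose (3.6733, -1.4177, 0.2618)
step 2: θ'=0.2618 (straight) → pose (3.1904, -1.5471, 0.2618)
step 3: θ'=-0.7382 (R=-0.5000) → pose (3.6563, -1.6602, -0.7382)
step 4: θ'=-0.4882 (R=2.5000) → pose (4.1661, -2.0189, -0.4882)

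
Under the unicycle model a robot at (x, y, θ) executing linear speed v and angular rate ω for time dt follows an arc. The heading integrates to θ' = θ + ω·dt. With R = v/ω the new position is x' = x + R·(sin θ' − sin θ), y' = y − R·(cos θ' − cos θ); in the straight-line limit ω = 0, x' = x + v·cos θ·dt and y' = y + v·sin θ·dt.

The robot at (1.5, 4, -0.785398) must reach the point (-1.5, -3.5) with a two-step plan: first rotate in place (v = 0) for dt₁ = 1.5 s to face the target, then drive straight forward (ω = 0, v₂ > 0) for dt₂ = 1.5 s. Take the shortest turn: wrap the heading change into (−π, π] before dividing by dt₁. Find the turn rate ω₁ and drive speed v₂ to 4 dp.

heading to target = atan2(-3.5−4, -1.5−1.5) = -1.9513
Δθ = wrap(-1.9513 − -0.7854) = -1.1659; ω₁ = Δθ/dt₁ = -0.7773
distance = √((-1.5−1.5)² + (-3.5−4)²) = 8.0777; v₂ = distance/dt₂ = 5.3852

ω₁ = -0.7773, v₂ = 5.3852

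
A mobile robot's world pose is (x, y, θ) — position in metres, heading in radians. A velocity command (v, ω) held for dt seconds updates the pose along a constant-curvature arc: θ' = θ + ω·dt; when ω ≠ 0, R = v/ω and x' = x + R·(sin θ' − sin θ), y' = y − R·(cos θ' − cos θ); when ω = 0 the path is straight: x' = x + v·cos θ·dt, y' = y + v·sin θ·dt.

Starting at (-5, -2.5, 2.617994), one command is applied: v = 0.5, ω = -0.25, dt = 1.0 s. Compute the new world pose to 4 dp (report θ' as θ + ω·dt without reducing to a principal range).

(-5.3974, -2.1988, 2.3680)

θ' = 2.6180 + -0.25·1.0 = 2.3680
R = v/ω = 0.5/-0.25 = -2.0000
x' = -5 + -2.0000·(sin 2.3680 − sin 2.6180) = -5.3974
y' = -2.5 − -2.0000·(cos 2.3680 − cos 2.6180) = -2.1988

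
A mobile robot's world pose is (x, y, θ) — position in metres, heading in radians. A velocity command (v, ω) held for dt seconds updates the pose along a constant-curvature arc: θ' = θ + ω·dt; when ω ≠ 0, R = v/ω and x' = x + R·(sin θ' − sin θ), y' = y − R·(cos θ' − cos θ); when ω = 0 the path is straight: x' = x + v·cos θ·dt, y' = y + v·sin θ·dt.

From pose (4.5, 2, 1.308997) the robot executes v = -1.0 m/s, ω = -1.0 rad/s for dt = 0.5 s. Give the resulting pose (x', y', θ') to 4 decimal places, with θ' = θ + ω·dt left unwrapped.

θ' = 1.3090 + -1.0·0.5 = 0.8090
R = v/ω = -1.0/-1.0 = 1.0000
x' = 4.5 + 1.0000·(sin 0.8090 − sin 1.3090) = 4.2577
y' = 2 − 1.0000·(cos 0.8090 − cos 1.3090) = 1.5686

(4.2577, 1.5686, 0.8090)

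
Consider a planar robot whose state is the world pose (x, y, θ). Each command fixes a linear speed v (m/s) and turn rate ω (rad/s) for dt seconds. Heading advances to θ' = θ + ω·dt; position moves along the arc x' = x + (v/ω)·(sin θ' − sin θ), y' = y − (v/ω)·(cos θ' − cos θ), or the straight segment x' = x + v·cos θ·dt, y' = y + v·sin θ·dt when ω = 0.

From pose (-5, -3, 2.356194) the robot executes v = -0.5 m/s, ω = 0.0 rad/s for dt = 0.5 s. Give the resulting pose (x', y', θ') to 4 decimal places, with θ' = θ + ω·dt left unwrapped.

θ' = 2.3562 + 0.0·0.5 = 2.3562
ω = 0 → straight: x' = -5 + -0.5·cos(2.3562)·0.5 = -4.8232
y' = -3 + -0.5·sin(2.3562)·0.5 = -3.1768

(-4.8232, -3.1768, 2.3562)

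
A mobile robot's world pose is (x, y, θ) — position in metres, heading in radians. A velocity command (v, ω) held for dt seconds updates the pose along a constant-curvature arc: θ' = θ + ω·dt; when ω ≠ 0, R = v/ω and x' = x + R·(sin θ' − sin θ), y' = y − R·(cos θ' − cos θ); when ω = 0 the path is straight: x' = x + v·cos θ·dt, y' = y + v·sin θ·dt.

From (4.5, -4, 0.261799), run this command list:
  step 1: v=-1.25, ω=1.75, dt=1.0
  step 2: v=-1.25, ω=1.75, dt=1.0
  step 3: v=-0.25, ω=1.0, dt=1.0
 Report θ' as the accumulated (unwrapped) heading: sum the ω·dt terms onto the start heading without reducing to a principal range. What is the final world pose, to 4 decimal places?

(5.2044, -5.0554, 4.7618)

step 1: θ'=2.0118 (R=-0.7143) → pose (4.0389, -4.9948, 2.0118)
step 2: θ'=3.7618 (R=-0.7143) → pose (5.1000, -5.2712, 3.7618)
step 3: θ'=4.7618 (R=-0.2500) → pose (5.2044, -5.0554, 4.7618)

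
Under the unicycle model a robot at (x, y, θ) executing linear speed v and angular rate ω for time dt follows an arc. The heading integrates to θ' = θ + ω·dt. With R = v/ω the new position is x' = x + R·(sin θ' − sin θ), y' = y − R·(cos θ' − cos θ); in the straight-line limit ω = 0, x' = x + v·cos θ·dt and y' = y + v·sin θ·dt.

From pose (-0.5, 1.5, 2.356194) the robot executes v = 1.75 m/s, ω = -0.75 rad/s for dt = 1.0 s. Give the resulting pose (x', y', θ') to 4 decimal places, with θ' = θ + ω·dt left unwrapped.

θ' = 2.3562 + -0.75·1.0 = 1.6062
R = v/ω = 1.75/-0.75 = -2.3333
x' = -0.5 + -2.3333·(sin 1.6062 − sin 2.3562) = -1.1820
y' = 1.5 − -2.3333·(cos 1.6062 − cos 2.3562) = 3.0673

(-1.1820, 3.0673, 1.6062)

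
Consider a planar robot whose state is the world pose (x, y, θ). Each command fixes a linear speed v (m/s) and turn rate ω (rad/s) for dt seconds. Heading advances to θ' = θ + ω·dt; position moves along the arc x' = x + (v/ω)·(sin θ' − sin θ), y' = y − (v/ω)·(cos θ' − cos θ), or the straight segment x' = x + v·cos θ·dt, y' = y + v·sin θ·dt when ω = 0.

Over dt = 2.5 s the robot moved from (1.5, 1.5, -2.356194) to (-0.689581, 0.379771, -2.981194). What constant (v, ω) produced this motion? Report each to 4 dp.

v = 1.0000, ω = -0.2500

Δθ = -2.981194 − -2.356194 = -0.625000
ω = Δθ/dt = -0.625000/2.5 = -0.2500
R = Δx/(sin θ' − sin θ) = -4.0000
v = R·ω = -4.0000·-0.2500 = 1.0000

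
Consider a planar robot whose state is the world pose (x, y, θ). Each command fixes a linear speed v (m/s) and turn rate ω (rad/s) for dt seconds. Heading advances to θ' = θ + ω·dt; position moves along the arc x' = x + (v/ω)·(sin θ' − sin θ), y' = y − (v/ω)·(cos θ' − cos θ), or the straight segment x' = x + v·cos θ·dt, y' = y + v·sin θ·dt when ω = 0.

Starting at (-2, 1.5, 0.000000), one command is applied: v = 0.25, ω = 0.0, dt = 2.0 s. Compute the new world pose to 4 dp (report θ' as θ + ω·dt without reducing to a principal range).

θ' = 0.0000 + 0.0·2.0 = 0.0000
ω = 0 → straight: x' = -2 + 0.25·cos(0.0000)·2.0 = -1.5000
y' = 1.5 + 0.25·sin(0.0000)·2.0 = 1.5000

(-1.5000, 1.5000, 0.0000)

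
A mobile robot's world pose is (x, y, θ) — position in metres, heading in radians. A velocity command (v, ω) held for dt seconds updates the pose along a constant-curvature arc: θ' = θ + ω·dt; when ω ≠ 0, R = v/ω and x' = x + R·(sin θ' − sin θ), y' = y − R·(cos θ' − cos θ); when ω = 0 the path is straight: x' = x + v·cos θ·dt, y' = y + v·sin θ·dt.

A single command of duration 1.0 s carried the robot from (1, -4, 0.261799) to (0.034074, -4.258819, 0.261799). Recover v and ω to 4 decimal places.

v = -1.0000, ω = 0.0000

Δθ = 0.261799 − 0.261799 = 0.000000
ω = Δθ/dt = 0.000000/1.0 = 0.0000
ω = 0 → v = (Δx·cos θ + Δy·sin θ)/dt = -1.0000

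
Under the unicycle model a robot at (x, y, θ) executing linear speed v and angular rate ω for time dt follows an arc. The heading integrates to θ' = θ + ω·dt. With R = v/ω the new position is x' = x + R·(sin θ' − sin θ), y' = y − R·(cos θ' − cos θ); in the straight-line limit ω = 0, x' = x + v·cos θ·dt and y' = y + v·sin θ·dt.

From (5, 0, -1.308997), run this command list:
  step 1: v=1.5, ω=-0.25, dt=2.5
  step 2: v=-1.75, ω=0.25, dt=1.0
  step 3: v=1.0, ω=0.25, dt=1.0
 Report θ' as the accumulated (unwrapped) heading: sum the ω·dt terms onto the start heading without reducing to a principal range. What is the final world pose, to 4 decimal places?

(5.2366, -2.9857, -1.4340)

step 1: θ'=-1.9340 (R=-6.0000) → pose (4.8130, -3.6845, -1.9340)
step 2: θ'=-1.6840 (R=-7.0000) → pose (5.2249, -1.9884, -1.6840)
step 3: θ'=-1.4340 (R=4.0000) → pose (5.2366, -2.9857, -1.4340)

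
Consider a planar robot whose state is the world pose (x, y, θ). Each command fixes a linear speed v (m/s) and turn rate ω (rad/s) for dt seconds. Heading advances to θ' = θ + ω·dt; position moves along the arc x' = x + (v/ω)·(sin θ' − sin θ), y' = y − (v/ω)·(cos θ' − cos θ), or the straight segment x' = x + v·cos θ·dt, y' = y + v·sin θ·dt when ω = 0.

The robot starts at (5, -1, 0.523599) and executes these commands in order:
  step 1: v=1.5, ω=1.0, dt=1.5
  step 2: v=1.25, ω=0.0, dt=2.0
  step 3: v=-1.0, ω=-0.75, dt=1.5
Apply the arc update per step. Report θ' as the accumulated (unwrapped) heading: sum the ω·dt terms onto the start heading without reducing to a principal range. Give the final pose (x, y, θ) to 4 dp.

step 1: θ'=2.0236 (R=1.5000) → pose (5.5988, 0.9553, 2.0236)
step 2: θ'=2.0236 (straight) → pose (4.5051, 3.2033, 2.0236)
step 3: θ'=0.8986 (R=1.3333) → pose (4.3494, 1.7897, 0.8986)

(4.3494, 1.7897, 0.8986)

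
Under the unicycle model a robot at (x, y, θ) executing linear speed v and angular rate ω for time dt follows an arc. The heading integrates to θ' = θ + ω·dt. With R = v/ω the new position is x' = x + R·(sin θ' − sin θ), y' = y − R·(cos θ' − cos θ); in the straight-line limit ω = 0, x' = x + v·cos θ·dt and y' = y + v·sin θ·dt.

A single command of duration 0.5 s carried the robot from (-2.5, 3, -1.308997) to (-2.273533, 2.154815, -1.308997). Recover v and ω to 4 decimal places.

Δθ = -1.308997 − -1.308997 = 0.000000
ω = Δθ/dt = 0.000000/0.5 = 0.0000
ω = 0 → v = (Δx·cos θ + Δy·sin θ)/dt = 1.7500

v = 1.7500, ω = 0.0000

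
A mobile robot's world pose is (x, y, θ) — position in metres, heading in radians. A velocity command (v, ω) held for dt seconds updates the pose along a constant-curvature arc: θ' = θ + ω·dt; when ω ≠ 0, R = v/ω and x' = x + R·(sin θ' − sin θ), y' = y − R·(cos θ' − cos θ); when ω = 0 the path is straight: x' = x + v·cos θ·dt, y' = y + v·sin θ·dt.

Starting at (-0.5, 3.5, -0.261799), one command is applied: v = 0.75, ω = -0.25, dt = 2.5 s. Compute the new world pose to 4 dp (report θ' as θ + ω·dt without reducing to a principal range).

θ' = -0.2618 + -0.25·2.5 = -0.8868
R = v/ω = 0.75/-0.25 = -3.0000
x' = -0.5 + -3.0000·(sin -0.8868 − sin -0.2618) = 1.0487
y' = 3.5 − -3.0000·(cos -0.8868 − cos -0.2618) = 2.4979

(1.0487, 2.4979, -0.8868)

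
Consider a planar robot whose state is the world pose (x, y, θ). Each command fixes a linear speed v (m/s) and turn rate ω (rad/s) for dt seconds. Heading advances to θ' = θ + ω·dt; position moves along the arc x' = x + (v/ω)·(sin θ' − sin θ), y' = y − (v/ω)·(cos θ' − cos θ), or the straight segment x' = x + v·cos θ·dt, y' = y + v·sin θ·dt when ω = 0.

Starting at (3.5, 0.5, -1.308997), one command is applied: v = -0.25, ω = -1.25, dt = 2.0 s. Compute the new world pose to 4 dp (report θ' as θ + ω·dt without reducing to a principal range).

(3.8170, 0.7088, -3.8090)

θ' = -1.3090 + -1.25·2.0 = -3.8090
R = v/ω = -0.25/-1.25 = 0.2000
x' = 3.5 + 0.2000·(sin -3.8090 − sin -1.3090) = 3.8170
y' = 0.5 − 0.2000·(cos -3.8090 − cos -1.3090) = 0.7088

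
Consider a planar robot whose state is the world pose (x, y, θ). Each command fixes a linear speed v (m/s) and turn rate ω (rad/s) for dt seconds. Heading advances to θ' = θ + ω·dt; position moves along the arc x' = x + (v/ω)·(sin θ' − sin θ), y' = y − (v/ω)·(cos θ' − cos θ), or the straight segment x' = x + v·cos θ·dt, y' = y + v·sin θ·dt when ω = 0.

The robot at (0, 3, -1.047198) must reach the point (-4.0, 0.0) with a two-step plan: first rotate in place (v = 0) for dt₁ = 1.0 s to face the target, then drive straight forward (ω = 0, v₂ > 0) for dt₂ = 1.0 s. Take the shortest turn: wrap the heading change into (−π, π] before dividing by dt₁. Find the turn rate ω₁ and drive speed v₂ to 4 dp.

heading to target = atan2(0−3, -4−0) = -2.4981
Δθ = wrap(-2.4981 − -1.0472) = -1.4509; ω₁ = Δθ/dt₁ = -1.4509
distance = √((-4−0)² + (0−3)²) = 5.0000; v₂ = distance/dt₂ = 5.0000

ω₁ = -1.4509, v₂ = 5.0000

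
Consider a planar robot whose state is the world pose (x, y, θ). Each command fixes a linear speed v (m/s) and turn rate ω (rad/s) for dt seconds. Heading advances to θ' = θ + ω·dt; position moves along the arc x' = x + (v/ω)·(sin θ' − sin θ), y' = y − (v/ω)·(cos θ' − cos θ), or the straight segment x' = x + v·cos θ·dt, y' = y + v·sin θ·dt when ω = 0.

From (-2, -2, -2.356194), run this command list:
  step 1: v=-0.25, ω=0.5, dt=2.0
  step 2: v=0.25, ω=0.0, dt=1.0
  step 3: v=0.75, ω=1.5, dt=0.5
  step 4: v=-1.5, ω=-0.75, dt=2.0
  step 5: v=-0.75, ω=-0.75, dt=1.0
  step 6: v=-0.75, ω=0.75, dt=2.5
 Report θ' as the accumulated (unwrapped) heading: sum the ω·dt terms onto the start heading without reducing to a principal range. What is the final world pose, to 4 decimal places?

step 1: θ'=-1.3562 (R=-0.5000) → pose (-1.8650, -1.5400, -1.3562)
step 2: θ'=-1.3562 (straight) → pose (-1.8118, -1.7842, -1.3562)
step 3: θ'=-0.6062 (R=0.5000) → pose (-1.6081, -2.0887, -0.6062)
step 4: θ'=-2.1062 (R=2.0000) → pose (-2.1888, 0.5753, -2.1062)
step 5: θ'=-2.8562 (R=1.0000) → pose (-1.6102, 1.0247, -2.8562)
step 6: θ'=-0.9812 (R=-1.0000) → pose (-1.0606, 2.5403, -0.9812)

(-1.0606, 2.5403, -0.9812)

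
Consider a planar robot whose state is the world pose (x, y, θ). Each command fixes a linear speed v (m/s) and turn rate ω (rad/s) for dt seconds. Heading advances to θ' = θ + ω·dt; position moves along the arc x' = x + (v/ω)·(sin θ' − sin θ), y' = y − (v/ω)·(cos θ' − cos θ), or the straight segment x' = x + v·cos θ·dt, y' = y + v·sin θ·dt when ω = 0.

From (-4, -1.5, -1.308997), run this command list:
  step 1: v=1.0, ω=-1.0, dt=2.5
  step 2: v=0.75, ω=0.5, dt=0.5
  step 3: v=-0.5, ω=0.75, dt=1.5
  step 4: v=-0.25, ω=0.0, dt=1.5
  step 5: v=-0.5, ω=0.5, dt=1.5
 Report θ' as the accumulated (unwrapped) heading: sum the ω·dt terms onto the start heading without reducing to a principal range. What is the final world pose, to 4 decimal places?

(-4.5731, -1.3576, -1.6840)

step 1: θ'=-3.8090 (R=-1.0000) → pose (-5.5849, -2.5442, -3.8090)
step 2: θ'=-3.5590 (R=1.5000) → pose (-5.9052, -2.3512, -3.5590)
step 3: θ'=-2.4340 (R=-0.6667) → pose (-5.2016, -2.2484, -2.4340)
step 4: θ'=-2.4340 (straight) → pose (-4.9166, -2.0046, -2.4340)
step 5: θ'=-1.6840 (R=-1.0000) → pose (-4.5731, -1.3576, -1.6840)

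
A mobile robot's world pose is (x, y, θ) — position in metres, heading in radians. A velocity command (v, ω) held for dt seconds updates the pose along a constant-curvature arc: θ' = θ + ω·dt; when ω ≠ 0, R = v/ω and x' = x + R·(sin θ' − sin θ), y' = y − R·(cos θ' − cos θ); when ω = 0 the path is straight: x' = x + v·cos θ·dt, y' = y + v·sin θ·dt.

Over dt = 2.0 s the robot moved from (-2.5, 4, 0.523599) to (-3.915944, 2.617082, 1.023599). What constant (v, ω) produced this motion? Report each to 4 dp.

v = -1.0000, ω = 0.2500

Δθ = 1.023599 − 0.523599 = 0.500000
ω = Δθ/dt = 0.500000/2.0 = 0.2500
R = Δx/(sin θ' − sin θ) = -4.0000
v = R·ω = -4.0000·0.2500 = -1.0000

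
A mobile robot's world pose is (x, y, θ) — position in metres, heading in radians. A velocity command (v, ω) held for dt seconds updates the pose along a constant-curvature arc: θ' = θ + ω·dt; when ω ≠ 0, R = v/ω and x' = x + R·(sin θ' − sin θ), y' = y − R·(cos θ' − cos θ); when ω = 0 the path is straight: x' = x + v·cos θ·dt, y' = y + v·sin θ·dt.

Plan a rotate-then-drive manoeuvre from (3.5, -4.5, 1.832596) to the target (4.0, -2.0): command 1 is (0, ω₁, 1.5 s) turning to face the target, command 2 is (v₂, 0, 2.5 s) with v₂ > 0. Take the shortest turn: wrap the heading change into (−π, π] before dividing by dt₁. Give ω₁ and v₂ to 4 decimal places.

heading to target = atan2(-2−-4.5, 4−3.5) = 1.3734
Δθ = wrap(1.3734 − 1.8326) = -0.4592; ω₁ = Δθ/dt₁ = -0.3061
distance = √((4−3.5)² + (-2−-4.5)²) = 2.5495; v₂ = distance/dt₂ = 1.0198

ω₁ = -0.3061, v₂ = 1.0198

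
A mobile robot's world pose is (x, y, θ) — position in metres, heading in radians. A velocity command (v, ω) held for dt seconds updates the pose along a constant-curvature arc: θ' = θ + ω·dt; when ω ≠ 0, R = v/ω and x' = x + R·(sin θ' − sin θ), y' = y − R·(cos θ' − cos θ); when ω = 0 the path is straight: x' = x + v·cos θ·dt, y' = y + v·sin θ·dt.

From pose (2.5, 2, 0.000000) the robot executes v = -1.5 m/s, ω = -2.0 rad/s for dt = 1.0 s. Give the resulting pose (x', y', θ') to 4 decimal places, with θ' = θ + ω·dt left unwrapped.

(1.8180, 3.0621, -2.0000)

θ' = 0.0000 + -2.0·1.0 = -2.0000
R = v/ω = -1.5/-2.0 = 0.7500
x' = 2.5 + 0.7500·(sin -2.0000 − sin 0.0000) = 1.8180
y' = 2 − 0.7500·(cos -2.0000 − cos 0.0000) = 3.0621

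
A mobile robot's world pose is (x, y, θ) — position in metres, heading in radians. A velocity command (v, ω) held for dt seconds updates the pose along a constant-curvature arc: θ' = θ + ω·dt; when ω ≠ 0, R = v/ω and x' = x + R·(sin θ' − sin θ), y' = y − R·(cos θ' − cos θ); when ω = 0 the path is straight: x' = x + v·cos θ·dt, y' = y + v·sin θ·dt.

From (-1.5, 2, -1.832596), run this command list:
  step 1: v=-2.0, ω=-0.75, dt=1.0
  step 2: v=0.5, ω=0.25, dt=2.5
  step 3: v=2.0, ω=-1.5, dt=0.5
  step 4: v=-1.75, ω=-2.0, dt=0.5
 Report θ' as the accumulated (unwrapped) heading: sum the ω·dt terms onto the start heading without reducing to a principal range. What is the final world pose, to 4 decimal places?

(-0.9670, 1.8674, -3.7076)

step 1: θ'=-2.5826 (R=2.6667) → pose (-0.3384, 3.5706, -2.5826)
step 2: θ'=-1.9576 (R=2.0000) → pose (-1.1300, 2.6295, -1.9576)
step 3: θ'=-2.7076 (R=-1.3333) → pose (-1.8042, 1.9227, -2.7076)
step 4: θ'=-3.7076 (R=0.8750) → pose (-0.9670, 1.8674, -3.7076)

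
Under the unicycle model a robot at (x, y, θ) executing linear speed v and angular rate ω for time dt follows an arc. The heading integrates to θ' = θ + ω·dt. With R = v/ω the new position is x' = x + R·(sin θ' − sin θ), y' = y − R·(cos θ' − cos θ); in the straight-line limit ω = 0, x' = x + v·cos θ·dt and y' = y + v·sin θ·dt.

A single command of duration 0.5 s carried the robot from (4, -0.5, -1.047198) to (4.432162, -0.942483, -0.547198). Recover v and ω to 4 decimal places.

v = 1.2500, ω = 1.0000

Δθ = -0.547198 − -1.047198 = 0.500000
ω = Δθ/dt = 0.500000/0.5 = 1.0000
R = −Δy/(cos θ' − cos θ) = 1.2500
v = R·ω = 1.2500·1.0000 = 1.2500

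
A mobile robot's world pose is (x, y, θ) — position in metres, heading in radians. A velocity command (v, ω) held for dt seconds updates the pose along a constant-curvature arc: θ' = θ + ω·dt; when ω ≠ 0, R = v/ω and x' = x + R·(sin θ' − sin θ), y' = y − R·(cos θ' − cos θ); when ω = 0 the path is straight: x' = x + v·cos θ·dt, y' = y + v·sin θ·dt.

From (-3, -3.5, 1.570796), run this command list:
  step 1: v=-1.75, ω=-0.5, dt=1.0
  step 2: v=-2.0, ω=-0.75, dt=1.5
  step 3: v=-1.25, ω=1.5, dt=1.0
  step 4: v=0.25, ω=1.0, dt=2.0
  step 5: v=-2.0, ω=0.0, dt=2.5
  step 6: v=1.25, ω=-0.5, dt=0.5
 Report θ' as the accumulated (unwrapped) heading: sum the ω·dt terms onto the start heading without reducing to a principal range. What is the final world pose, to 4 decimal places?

(-2.9510, -5.6342, 3.1958)

step 1: θ'=1.0708 (R=3.5000) → pose (-3.4285, -5.1780, 1.0708)
step 2: θ'=-0.0542 (R=2.6667) → pose (-5.9132, -6.5623, -0.0542)
step 3: θ'=1.4458 (R=-0.8333) → pose (-6.7851, -7.2905, 1.4458)
step 4: θ'=3.4458 (R=0.2500) → pose (-7.1081, -7.0208, 3.4458)
step 5: θ'=3.4458 (straight) → pose (-2.3376, -5.5231, 3.4458)
step 6: θ'=3.1958 (R=-2.5000) → pose (-2.9510, -5.6342, 3.1958)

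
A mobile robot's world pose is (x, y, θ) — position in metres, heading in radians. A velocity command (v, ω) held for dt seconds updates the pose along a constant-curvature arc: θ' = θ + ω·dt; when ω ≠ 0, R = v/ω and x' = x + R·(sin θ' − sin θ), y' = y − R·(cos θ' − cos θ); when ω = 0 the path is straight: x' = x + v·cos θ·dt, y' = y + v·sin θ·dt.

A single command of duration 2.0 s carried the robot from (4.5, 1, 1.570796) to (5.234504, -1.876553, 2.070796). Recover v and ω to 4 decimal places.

v = -1.5000, ω = 0.2500

Δθ = 2.070796 − 1.570796 = 0.500000
ω = Δθ/dt = 0.500000/2.0 = 0.2500
R = −Δy/(cos θ' − cos θ) = -6.0000
v = R·ω = -6.0000·0.2500 = -1.5000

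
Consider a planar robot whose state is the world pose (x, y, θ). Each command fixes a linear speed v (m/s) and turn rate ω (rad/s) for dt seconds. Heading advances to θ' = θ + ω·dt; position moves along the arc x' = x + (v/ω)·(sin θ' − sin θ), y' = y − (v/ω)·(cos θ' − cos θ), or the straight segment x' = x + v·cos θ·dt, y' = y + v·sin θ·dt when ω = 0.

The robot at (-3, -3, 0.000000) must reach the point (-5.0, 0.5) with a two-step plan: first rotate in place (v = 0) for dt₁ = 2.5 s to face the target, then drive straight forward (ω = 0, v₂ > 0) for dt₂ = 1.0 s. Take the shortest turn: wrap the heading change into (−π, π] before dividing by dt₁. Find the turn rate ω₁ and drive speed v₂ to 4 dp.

heading to target = atan2(0.5−-3, -5−-3) = 2.0899
Δθ = wrap(2.0899 − 0.0000) = 2.0899; ω₁ = Δθ/dt₁ = 0.8360
distance = √((-5−-3)² + (0.5−-3)²) = 4.0311; v₂ = distance/dt₂ = 4.0311

ω₁ = 0.8360, v₂ = 4.0311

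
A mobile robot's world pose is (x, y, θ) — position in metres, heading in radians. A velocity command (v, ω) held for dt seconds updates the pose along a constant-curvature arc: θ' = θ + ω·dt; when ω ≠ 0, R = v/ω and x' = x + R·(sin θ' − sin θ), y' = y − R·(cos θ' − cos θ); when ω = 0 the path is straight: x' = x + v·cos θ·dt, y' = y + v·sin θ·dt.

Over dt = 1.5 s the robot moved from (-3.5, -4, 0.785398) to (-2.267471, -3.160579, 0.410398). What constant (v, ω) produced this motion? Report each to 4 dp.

v = 1.0000, ω = -0.2500

Δθ = 0.410398 − 0.785398 = -0.375000
ω = Δθ/dt = -0.375000/1.5 = -0.2500
R = Δx/(sin θ' − sin θ) = -4.0000
v = R·ω = -4.0000·-0.2500 = 1.0000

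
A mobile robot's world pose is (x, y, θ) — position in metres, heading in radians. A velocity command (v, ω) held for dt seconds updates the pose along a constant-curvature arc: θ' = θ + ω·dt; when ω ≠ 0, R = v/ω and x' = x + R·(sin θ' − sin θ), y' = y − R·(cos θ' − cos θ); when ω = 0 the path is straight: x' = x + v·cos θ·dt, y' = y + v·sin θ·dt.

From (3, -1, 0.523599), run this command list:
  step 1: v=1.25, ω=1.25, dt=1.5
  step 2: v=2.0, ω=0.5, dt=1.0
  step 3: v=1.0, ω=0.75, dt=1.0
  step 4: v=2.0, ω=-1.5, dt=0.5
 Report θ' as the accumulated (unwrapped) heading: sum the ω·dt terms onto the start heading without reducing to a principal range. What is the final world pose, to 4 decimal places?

(-0.5035, 1.2821, 2.8986)

step 1: θ'=2.3986 (R=1.0000) → pose (3.1765, 0.6025, 2.3986)
step 2: θ'=2.8986 (R=4.0000) → pose (1.4330, 1.5392, 2.8986)
step 3: θ'=3.6486 (R=1.3333) → pose (0.4647, 1.4106, 3.6486)
step 4: θ'=2.8986 (R=-1.3333) → pose (-0.5035, 1.2821, 2.8986)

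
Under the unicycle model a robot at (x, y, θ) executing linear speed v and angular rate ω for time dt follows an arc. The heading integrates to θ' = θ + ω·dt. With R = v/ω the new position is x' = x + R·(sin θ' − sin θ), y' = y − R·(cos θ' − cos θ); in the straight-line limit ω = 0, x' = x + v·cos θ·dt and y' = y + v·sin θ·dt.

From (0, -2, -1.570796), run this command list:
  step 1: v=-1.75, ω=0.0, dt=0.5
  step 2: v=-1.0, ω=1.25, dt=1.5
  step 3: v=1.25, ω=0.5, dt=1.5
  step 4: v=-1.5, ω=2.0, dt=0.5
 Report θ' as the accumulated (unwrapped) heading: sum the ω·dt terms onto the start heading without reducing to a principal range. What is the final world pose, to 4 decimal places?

step 1: θ'=-1.5708 (straight) → pose (0.0000, -1.1250, -1.5708)
step 2: θ'=0.3042 (R=-0.8000) → pose (-1.0396, -0.3617, 0.3042)
step 3: θ'=1.0542 (R=2.5000) → pose (0.3853, 0.7887, 1.0542)
step 4: θ'=2.0542 (R=-0.7500) → pose (0.3734, 0.0696, 2.0542)

(0.3734, 0.0696, 2.0542)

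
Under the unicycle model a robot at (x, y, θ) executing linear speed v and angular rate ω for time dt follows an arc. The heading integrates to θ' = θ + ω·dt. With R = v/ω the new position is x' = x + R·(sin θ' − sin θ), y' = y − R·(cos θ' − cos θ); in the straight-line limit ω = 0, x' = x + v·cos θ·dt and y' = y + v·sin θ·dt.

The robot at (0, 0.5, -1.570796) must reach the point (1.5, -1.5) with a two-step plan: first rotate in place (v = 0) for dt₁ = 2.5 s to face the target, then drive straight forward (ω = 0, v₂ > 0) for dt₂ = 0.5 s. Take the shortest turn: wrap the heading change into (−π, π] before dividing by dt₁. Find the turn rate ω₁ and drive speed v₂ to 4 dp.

ω₁ = 0.2574, v₂ = 5.0000

heading to target = atan2(-1.5−0.5, 1.5−0) = -0.9273
Δθ = wrap(-0.9273 − -1.5708) = 0.6435; ω₁ = Δθ/dt₁ = 0.2574
distance = √((1.5−0)² + (-1.5−0.5)²) = 2.5000; v₂ = distance/dt₂ = 5.0000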